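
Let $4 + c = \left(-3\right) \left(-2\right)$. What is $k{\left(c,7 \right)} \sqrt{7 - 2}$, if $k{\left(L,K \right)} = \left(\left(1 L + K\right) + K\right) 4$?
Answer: $64 \sqrt{5} \approx 143.11$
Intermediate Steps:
$c = 2$ ($c = -4 - -6 = -4 + 6 = 2$)
$k{\left(L,K \right)} = 4 L + 8 K$ ($k{\left(L,K \right)} = \left(\left(L + K\right) + K\right) 4 = \left(\left(K + L\right) + K\right) 4 = \left(L + 2 K\right) 4 = 4 L + 8 K$)
$k{\left(c,7 \right)} \sqrt{7 - 2} = \left(4 \cdot 2 + 8 \cdot 7\right) \sqrt{7 - 2} = \left(8 + 56\right) \sqrt{7 - 2} = 64 \sqrt{5}$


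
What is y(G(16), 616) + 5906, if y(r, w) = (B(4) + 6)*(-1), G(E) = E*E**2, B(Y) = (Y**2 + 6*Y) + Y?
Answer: 5856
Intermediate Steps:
B(Y) = Y**2 + 7*Y
G(E) = E**3
y(r, w) = -50 (y(r, w) = (4*(7 + 4) + 6)*(-1) = (4*11 + 6)*(-1) = (44 + 6)*(-1) = 50*(-1) = -50)
y(G(16), 616) + 5906 = -50 + 5906 = 5856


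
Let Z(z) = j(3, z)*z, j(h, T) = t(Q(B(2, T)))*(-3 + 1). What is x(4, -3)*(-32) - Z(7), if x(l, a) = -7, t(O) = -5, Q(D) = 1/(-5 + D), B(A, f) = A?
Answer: 154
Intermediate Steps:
j(h, T) = 10 (j(h, T) = -5*(-3 + 1) = -5*(-2) = 10)
Z(z) = 10*z
x(4, -3)*(-32) - Z(7) = -7*(-32) - 10*7 = 224 - 1*70 = 224 - 70 = 154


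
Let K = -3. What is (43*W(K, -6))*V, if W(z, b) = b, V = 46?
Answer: -11868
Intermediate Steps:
(43*W(K, -6))*V = (43*(-6))*46 = -258*46 = -11868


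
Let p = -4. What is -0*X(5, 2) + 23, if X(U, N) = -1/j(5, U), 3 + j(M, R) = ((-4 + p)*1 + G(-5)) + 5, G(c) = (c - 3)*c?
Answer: 23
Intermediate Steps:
G(c) = c*(-3 + c) (G(c) = (-3 + c)*c = c*(-3 + c))
j(M, R) = 34 (j(M, R) = -3 + (((-4 - 4)*1 - 5*(-3 - 5)) + 5) = -3 + ((-8*1 - 5*(-8)) + 5) = -3 + ((-8 + 40) + 5) = -3 + (32 + 5) = -3 + 37 = 34)
X(U, N) = -1/34
-0*X(5, 2) + 23 = -0*(-1)/34 + 23 = -5*0 + 23 = 0 + 23 = 23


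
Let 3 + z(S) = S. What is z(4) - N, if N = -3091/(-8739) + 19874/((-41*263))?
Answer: 234581270/94232637 ≈ 2.4894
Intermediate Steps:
z(S) = -3 + S
N = -140348633/94232637 (N = -3091*(-1/8739) + 19874/(-10783) = 3091/8739 + 19874*(-1/10783) = 3091/8739 - 19874/10783 = -140348633/94232637 ≈ -1.4894)
z(4) - N = (-3 + 4) - 1*(-140348633/94232637) = 1 + 140348633/94232637 = 234581270/94232637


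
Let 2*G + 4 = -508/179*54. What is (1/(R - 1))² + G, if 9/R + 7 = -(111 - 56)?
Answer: -70258958/902339 ≈ -77.863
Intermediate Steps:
R = -9/62 (R = 9/(-7 - (111 - 56)) = 9/(-7 - 1*55) = 9/(-7 - 55) = 9/(-62) = 9*(-1/62) = -9/62 ≈ -0.14516)
G = -14074/179 (G = -2 + (-508/179*54)/2 = -2 + (½)*(-27432/179) = -2 - 13716/179 = -14074/179 ≈ -78.626)
(1/(R - 1))² + G = (1/(-9/62 - 1))² - 14074/179 = (1/(-71/62))² - 14074/179 = (-62/71)² - 14074/179 = 3844/5041 - 14074/179 = -70258958/902339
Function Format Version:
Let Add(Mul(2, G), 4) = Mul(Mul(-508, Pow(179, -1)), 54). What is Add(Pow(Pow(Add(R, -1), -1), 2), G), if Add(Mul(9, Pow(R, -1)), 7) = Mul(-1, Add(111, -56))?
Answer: Rational(-70258958, 902339) ≈ -77.863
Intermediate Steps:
R = Rational(-9, 62) (R = Mul(9, Pow(Add(-7, Mul(-1, Add(111, -56))), -1)) = Mul(9, Pow(Add(-7, Mul(-1, 55)), -1)) = Mul(9, Pow(Add(-7, -55), -1)) = Mul(9, Pow(-62, -1)) = Mul(9, Rational(-1, 62)) = Rational(-9, 62) ≈ -0.14516)
G = Rational(-14074, 179) (G = Add(-2, Mul(Rational(1, 2), Mul(Mul(-508, Pow(179, -1)), 54))) = Add(-2, Mul(Rational(1, 2), Mul(Mul(-508, Rational(1, 179)), 54))) = Add(-2, Mul(Rational(1, 2), Mul(Rational(-508, 179), 54))) = Add(-2, Mul(Rational(1, 2), Rational(-27432, 179))) = Add(-2, Rational(-13716, 179)) = Rational(-14074, 179) ≈ -78.626)
Add(Pow(Pow(Add(R, -1), -1), 2), G) = Add(Pow(Pow(Add(Rational(-9, 62), -1), -1), 2), Rational(-14074, 179)) = Add(Pow(Pow(Rational(-71, 62), -1), 2), Rational(-14074, 179)) = Add(Pow(Rational(-62, 71), 2), Rational(-14074, 179)) = Add(Rational(3844, 5041), Rational(-14074, 179)) = Rational(-70258958, 902339)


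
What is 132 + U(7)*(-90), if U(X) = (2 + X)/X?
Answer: 114/7 ≈ 16.286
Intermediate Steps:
U(X) = (2 + X)/X
132 + U(7)*(-90) = 132 + ((2 + 7)/7)*(-90) = 132 + ((⅐)*9)*(-90) = 132 + (9/7)*(-90) = 132 - 810/7 = 114/7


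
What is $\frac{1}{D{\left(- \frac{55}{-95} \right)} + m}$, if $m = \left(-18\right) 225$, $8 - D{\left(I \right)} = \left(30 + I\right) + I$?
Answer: $- \frac{19}{77390} \approx -0.00024551$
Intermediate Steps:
$D{\left(I \right)} = -22 - 2 I$ ($D{\left(I \right)} = 8 - \left(\left(30 + I\right) + I\right) = 8 - \left(30 + 2 I\right) = -22 - 2 I$)
$m = -4050$
$\frac{1}{D{\left(- \frac{55}{-95} \right)} + m} = \frac{1}{\left(-22 - 2 \left(- \frac{55}{-95}\right)\right) - 4050} = \frac{1}{\left(-22 - 2 \left(\left(-55\right) \left(- \frac{1}{95}\right)\right)\right) - 4050} = \frac{1}{\left(-22 - \frac{22}{19}\right) - 4050} = \frac{1}{- \frac{440}{19} - 4050} = \frac{1}{- \frac{77390}{19}} = - \frac{19}{77390}$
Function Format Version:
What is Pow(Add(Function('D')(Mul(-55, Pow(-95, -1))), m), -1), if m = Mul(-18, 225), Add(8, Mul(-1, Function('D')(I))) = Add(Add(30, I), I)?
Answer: Rational(-19, 77390) ≈ -0.00024551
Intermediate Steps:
Function('D')(I) = Add(-22, Mul(-2, I)) (Function('D')(I) = Add(8, Mul(-1, Add(Add(30, I), I))) = Add(8, Mul(-1, Add(30, Mul(2, I)))) = Add(8, Add(-30, Mul(-2, I))) = Add(-22, Mul(-2, I)))
m = -4050
Pow(Add(Function('D')(Mul(-55, Pow(-95, -1))), m), -1) = Pow(Add(Add(-22, Mul(-2, Mul(-55, Pow(-95, -1)))), -4050), -1) = Pow(Add(Add(-22, Mul(-2, Mul(-55, Rational(-1, 95)))), -4050), -1) = Pow(Add(Add(-22, Mul(-2, Rational(11, 19))), -4050), -1) = Pow(Add(Add(-22, Rational(-22, 19)), -4050), -1) = Pow(Add(Rational(-440, 19), -4050), -1) = Pow(Rational(-77390, 19), -1) = Rational(-19, 77390)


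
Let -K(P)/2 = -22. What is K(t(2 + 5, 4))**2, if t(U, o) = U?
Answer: 1936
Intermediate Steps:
K(P) = 44 (K(P) = -2*(-22) = 44)
K(t(2 + 5, 4))**2 = 44**2 = 1936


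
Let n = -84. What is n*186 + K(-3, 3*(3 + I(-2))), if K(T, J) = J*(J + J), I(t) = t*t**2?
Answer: -15174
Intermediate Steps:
I(t) = t**3
K(T, J) = 2*J**2 (K(T, J) = J*(2*J) = 2*J**2)
n*186 + K(-3, 3*(3 + I(-2))) = -84*186 + 2*(3*(3 + (-2)**3))**2 = -15624 + 2*(3*(3 - 8))**2 = -15624 + 2*(3*(-5))**2 = -15624 + 2*(-15)**2 = -15624 + 2*225 = -15624 + 450 = -15174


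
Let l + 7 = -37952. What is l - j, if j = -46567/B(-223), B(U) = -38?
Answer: -1489009/38 ≈ -39184.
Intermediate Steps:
l = -37959 (l = -7 - 37952 = -37959)
j = 46567/38 (j = -46567/(-38) = -46567*(-1/38) = 46567/38 ≈ 1225.4)
l - j = -37959 - 1*46567/38 = -37959 - 46567/38 = -1489009/38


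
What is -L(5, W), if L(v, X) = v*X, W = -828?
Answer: 4140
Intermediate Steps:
L(v, X) = X*v
-L(5, W) = -(-828)*5 = -1*(-4140) = 4140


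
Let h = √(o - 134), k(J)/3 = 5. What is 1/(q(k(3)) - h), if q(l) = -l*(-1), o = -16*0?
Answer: 15/359 + I*√134/359 ≈ 0.041783 + 0.032245*I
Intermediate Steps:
k(J) = 15 (k(J) = 3*5 = 15)
o = 0
q(l) = l
h = I*√134 (h = √(0 - 134) = √(-134) = I*√134 ≈ 11.576*I)
1/(q(k(3)) - h) = 1/(15 - I*√134)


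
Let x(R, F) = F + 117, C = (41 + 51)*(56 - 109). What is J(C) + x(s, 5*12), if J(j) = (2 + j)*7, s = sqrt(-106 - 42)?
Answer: -33941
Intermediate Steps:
C = -4876 (C = 92*(-53) = -4876)
s = 2*I*sqrt(37) (s = sqrt(-148) = 2*I*sqrt(37) ≈ 12.166*I)
J(j) = 14 + 7*j
x(R, F) = 117 + F
J(C) + x(s, 5*12) = (14 + 7*(-4876)) + (117 + 5*12) = (14 - 34132) + (117 + 60) = -34118 + 177 = -33941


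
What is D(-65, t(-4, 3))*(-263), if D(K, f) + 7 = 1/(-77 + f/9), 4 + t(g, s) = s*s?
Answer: 1268975/688 ≈ 1844.4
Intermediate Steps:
t(g, s) = -4 + s**2 (t(g, s) = -4 + s*s = -4 + s**2)
D(K, f) = -7 + 1/(-77 + f/9)
D(-65, t(-4, 3))*(-263) = ((4860 - 7*(-4 + 3**2))/(-693 + (-4 + 3**2)))*(-263) = ((4860 - 7*(-4 + 9))/(-693 + (-4 + 9)))*(-263) = ((4860 - 7*5)/(-693 + 5))*(-263) = ((4860 - 35)/(-688))*(-263) = -1/688*4825*(-263) = -4825/688*(-263) = 1268975/688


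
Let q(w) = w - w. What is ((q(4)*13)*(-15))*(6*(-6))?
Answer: 0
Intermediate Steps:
q(w) = 0
((q(4)*13)*(-15))*(6*(-6)) = ((0*13)*(-15))*(6*(-6)) = (0*(-15))*(-36) = 0*(-36) = 0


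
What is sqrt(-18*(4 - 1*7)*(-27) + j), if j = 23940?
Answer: 3*sqrt(2498) ≈ 149.94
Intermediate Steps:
sqrt(-18*(4 - 1*7)*(-27) + j) = sqrt(-18*(4 - 1*7)*(-27) + 23940) = sqrt(-18*(4 - 7)*(-27) + 23940) = sqrt(-18*(-3)*(-27) + 23940) = sqrt(54*(-27) + 23940) = sqrt(-1458 + 23940) = sqrt(22482) = 3*sqrt(2498)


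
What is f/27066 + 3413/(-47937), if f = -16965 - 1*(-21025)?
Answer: 17041327/216243807 ≈ 0.078806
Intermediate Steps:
f = 4060 (f = -16965 + 21025 = 4060)
f/27066 + 3413/(-47937) = 4060/27066 + 3413/(-47937) = 4060*(1/27066) + 3413*(-1/47937) = 2030/13533 - 3413/47937 = 17041327/216243807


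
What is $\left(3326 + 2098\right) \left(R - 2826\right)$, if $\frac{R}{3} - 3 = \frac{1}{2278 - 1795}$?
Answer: $- \frac{2459979264}{161} \approx -1.5279 \cdot 10^{7}$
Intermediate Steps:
$R = \frac{1450}{161}$ ($R = 9 + \frac{3}{2278 - 1795} = 9 + \frac{3}{483} = 9 + 3 \cdot \frac{1}{483} = 9 + \frac{1}{161} = \frac{1450}{161} \approx 9.0062$)
$\left(3326 + 2098\right) \left(R - 2826\right) = \left(3326 + 2098\right) \left(\frac{1450}{161} - 2826\right) = 5424 \left(- \frac{453536}{161}\right) = - \frac{2459979264}{161}$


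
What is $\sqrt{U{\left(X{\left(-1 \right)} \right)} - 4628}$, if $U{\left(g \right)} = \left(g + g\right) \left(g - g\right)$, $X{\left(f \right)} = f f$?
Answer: $2 i \sqrt{1157} \approx 68.029 i$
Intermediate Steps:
$X{\left(f \right)} = f^{2}$
$U{\left(g \right)} = 0$ ($U{\left(g \right)} = 2 g 0 = 0$)
$\sqrt{U{\left(X{\left(-1 \right)} \right)} - 4628} = \sqrt{0 - 4628} = \sqrt{-4628} = 2 i \sqrt{1157}$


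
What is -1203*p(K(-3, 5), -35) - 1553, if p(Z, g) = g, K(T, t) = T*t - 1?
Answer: 40552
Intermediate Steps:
K(T, t) = -1 + T*t
-1203*p(K(-3, 5), -35) - 1553 = -1203*(-35) - 1553 = 42105 - 1553 = 40552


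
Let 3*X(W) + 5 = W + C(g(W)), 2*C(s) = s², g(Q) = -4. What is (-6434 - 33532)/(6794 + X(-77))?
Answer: -59949/10154 ≈ -5.9040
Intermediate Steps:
C(s) = s²/2
X(W) = 1 + W/3 (X(W) = -5/3 + (W + (½)*(-4)²)/3 = -5/3 + (W + (½)*16)/3 = -5/3 + (W + 8)/3 = -5/3 + (8 + W)/3 = -5/3 + (8/3 + W/3) = 1 + W/3)
(-6434 - 33532)/(6794 + X(-77)) = (-6434 - 33532)/(6794 + (1 + (⅓)*(-77))) = -39966/(6794 + (1 - 77/3)) = -39966/(6794 - 74/3) = -39966/20308/3 = -39966*3/20308 = -59949/10154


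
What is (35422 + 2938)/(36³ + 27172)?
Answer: 9590/18457 ≈ 0.51959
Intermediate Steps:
(35422 + 2938)/(36³ + 27172) = 38360/(46656 + 27172) = 38360/73828 = 38360*(1/73828) = 9590/18457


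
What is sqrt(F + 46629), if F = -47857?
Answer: 2*I*sqrt(307) ≈ 35.043*I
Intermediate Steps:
sqrt(F + 46629) = sqrt(-47857 + 46629) = sqrt(-1228) = 2*I*sqrt(307)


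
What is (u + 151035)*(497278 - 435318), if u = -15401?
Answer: 8403882640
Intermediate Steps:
(u + 151035)*(497278 - 435318) = (-15401 + 151035)*(497278 - 435318) = 135634*61960 = 8403882640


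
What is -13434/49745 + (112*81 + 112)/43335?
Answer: -25060862/431139915 ≈ -0.058127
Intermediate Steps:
-13434/49745 + (112*81 + 112)/43335 = -13434*1/49745 + (9072 + 112)*(1/43335) = -13434/49745 + 9184*(1/43335) = -13434/49745 + 9184/43335 = -25060862/431139915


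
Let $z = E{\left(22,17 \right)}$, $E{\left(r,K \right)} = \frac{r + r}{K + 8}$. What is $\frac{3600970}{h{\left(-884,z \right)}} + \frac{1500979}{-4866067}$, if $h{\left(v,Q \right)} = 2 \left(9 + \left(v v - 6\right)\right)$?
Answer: $\frac{7588327094134}{3802631851753} \approx 1.9955$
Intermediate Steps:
$E{\left(r,K \right)} = \frac{2 r}{8 + K}$
$z = \frac{44}{25}$ ($z = 2 \cdot 22 \frac{1}{8 + 17} = 2 \cdot 22 \cdot \frac{1}{25} = \frac{44}{25} \approx 1.76$)
$h{\left(v,Q \right)} = 6 + 2 v^{2}$ ($h{\left(v,Q \right)} = 2 \left(9 + \left(v^{2} - 6\right)\right) = 2 \left(9 + \left(-6 + v^{2}\right)\right) = 2 \left(3 + v^{2}\right) = 6 + 2 v^{2}$)
$\frac{3600970}{h{\left(-884,z \right)}} + \frac{1500979}{-4866067} = \frac{3600970}{6 + 2 \left(-884\right)^{2}} + \frac{1500979}{-4866067} = \frac{3600970}{6 + 2 \cdot 781456} + 1500979 \left(- \frac{1}{4866067}\right) = \frac{3600970}{6 + 1562912} - \frac{1500979}{4866067} = \frac{3600970}{1562918} - \frac{1500979}{4866067} = 3600970 \cdot \frac{1}{1562918} - \frac{1500979}{4866067} = \frac{1800485}{781459} - \frac{1500979}{4866067} = \frac{7588327094134}{3802631851753}$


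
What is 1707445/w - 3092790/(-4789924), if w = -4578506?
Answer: 747728223445/2741336971693 ≈ 0.27276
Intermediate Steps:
1707445/w - 3092790/(-4789924) = 1707445/(-4578506) - 3092790/(-4789924) = 1707445*(-1/4578506) - 3092790*(-1/4789924) = -1707445/4578506 + 1546395/2394962 = 747728223445/2741336971693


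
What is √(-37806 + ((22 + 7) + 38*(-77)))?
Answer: I*√40703 ≈ 201.75*I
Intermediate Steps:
√(-37806 + ((22 + 7) + 38*(-77))) = √(-37806 + (29 - 2926)) = √(-37806 - 2897) = √(-40703) = I*√40703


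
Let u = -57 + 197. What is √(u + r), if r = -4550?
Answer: 21*I*√10 ≈ 66.408*I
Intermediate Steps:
u = 140
√(u + r) = √(140 - 4550) = √(-4410) = 21*I*√10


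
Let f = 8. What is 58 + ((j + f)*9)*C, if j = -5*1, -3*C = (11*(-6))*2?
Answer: 1246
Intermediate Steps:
C = 44 (C = -11*(-6)*2/3 = -(-22)*2 = -⅓*(-132) = 44)
j = -5
58 + ((j + f)*9)*C = 58 + ((-5 + 8)*9)*44 = 58 + (3*9)*44 = 58 + 27*44 = 58 + 1188 = 1246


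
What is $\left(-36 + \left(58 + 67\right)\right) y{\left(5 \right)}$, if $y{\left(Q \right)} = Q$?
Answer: $445$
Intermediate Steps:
$\left(-36 + \left(58 + 67\right)\right) y{\left(5 \right)} = \left(-36 + \left(58 + 67\right)\right) 5 = \left(-36 + 125\right) 5 = 89 \cdot 5 = 445$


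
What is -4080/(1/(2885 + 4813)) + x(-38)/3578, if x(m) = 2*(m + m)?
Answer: -56188625836/1789 ≈ -3.1408e+7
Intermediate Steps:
x(m) = 4*m (x(m) = 2*(2*m) = 4*m)
-4080/(1/(2885 + 4813)) + x(-38)/3578 = -4080/(1/(2885 + 4813)) + (4*(-38))/3578 = -4080/(1/7698) - 152*1/3578 = -4080/1/7698 - 76/1789 = -4080*7698 - 76/1789 = -31407840 - 76/1789 = -56188625836/1789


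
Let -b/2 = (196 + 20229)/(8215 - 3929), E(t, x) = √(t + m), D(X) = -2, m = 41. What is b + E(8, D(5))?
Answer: -5424/2143 ≈ -2.5310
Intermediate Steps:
E(t, x) = √(41 + t) (E(t, x) = √(t + 41) = √(41 + t))
b = -20425/2143 (b = -2*(196 + 20229)/(8215 - 3929) = -40850/4286 = -2*20425/4286 = -20425/2143 ≈ -9.5310)
b + E(8, D(5)) = -20425/2143 + √(41 + 8) = -20425/2143 + √49 = -20425/2143 + 7 = -5424/2143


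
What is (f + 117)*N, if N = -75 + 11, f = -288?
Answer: 10944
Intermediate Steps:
N = -64
(f + 117)*N = (-288 + 117)*(-64) = -171*(-64) = 10944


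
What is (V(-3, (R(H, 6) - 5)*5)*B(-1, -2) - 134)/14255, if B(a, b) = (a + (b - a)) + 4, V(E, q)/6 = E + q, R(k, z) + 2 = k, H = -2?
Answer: -142/2851 ≈ -0.049807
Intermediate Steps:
R(k, z) = -2 + k
V(E, q) = 6*E + 6*q (V(E, q) = 6*(E + q) = 6*E + 6*q)
B(a, b) = 4 + b (B(a, b) = b + 4 = 4 + b)
(V(-3, (R(H, 6) - 5)*5)*B(-1, -2) - 134)/14255 = ((6*(-3) + 6*(((-2 - 2) - 5)*5))*(4 - 2) - 134)/14255 = ((-18 + 6*((-4 - 5)*5))*2 - 134)*(1/14255) = ((-18 + 6*(-9*5))*2 - 134)*(1/14255) = ((-18 + 6*(-45))*2 - 134)*(1/14255) = ((-18 - 270)*2 - 134)*(1/14255) = (-288*2 - 134)*(1/14255) = (-576 - 134)*(1/14255) = -710*1/14255 = -142/2851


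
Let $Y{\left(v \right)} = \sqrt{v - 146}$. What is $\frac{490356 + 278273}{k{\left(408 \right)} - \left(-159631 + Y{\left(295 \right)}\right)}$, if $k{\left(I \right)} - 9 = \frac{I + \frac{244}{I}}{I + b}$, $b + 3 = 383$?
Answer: $\frac{792706965595187931768}{164641394335193839465} + \frac{4965574986333504 \sqrt{149}}{164641394335193839465} \approx 4.8151$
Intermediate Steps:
$Y{\left(v \right)} = \sqrt{-146 + v}$
$b = 380$ ($b = -3 + 383 = 380$)
$k{\left(I \right)} = 9 + \frac{I + \frac{244}{I}}{380 + I}$ ($k{\left(I \right)} = 9 + \frac{I + \frac{244}{I}}{I + 380} = 9 + \frac{I + \frac{244}{I}}{380 + I}$)
$\frac{490356 + 278273}{k{\left(408 \right)} - \left(-159631 + Y{\left(295 \right)}\right)} = \frac{490356 + 278273}{\frac{2 \left(122 + 5 \cdot 408^{2} + 1710 \cdot 408\right)}{408 \left(380 + 408\right)} + \left(159631 - \sqrt{-146 + 295}\right)} = \frac{768629}{2 \cdot \frac{1}{408} \cdot \frac{1}{788} \left(122 + 5 \cdot 166464 + 697680\right) + \left(159631 - \sqrt{149}\right)} = \frac{768629}{2 \cdot \frac{1}{408} \cdot \frac{1}{788} \left(122 + 832320 + 697680\right) + \left(159631 - \sqrt{149}\right)} = \frac{768629}{2 \cdot \frac{1}{408} \cdot \frac{1}{788} \cdot 1530122 + \left(159631 - \sqrt{149}\right)} = \frac{768629}{\frac{765061}{80376} + \left(159631 - \sqrt{149}\right)} = \frac{768629}{\frac{12831266317}{80376} - \sqrt{149}}$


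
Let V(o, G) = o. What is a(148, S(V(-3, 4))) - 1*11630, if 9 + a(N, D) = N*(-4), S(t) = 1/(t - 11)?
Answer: -12231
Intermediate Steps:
S(t) = 1/(-11 + t)
a(N, D) = -9 - 4*N (a(N, D) = -9 + N*(-4) = -9 - 4*N)
a(148, S(V(-3, 4))) - 1*11630 = (-9 - 4*148) - 1*11630 = (-9 - 592) - 11630 = -601 - 11630 = -12231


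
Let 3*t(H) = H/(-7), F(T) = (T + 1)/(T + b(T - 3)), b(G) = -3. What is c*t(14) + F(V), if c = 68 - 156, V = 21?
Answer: 539/9 ≈ 59.889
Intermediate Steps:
F(T) = (1 + T)/(-3 + T) (F(T) = (T + 1)/(T - 3) = (1 + T)/(-3 + T))
t(H) = -H/21 (t(H) = (H/(-7))/3 = (H*(-1/7))/3 = (-H/7)/3 = -H/21)
c = -88
c*t(14) + F(V) = -(-88)*14/21 + (1 + 21)/(-3 + 21) = -88*(-2/3) + 22/18 = 176/3 + (1/18)*22 = 176/3 + 11/9 = 539/9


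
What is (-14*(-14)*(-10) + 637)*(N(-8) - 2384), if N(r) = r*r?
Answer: 3069360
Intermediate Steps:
N(r) = r**2
(-14*(-14)*(-10) + 637)*(N(-8) - 2384) = (-14*(-14)*(-10) + 637)*((-8)**2 - 2384) = (196*(-10) + 637)*(64 - 2384) = (-1960 + 637)*(-2320) = -1323*(-2320) = 3069360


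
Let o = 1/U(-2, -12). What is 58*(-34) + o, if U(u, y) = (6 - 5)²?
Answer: -1971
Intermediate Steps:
U(u, y) = 1 (U(u, y) = 1² = 1)
o = 1 (o = 1/1 = 1)
58*(-34) + o = 58*(-34) + 1 = -1972 + 1 = -1971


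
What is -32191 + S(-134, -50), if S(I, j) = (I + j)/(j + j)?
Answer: -804729/25 ≈ -32189.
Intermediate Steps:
S(I, j) = (I + j)/(2*j) (S(I, j) = (I + j)/((2*j)) = (I + j)*(1/(2*j)) = (I + j)/(2*j))
-32191 + S(-134, -50) = -32191 + (½)*(-134 - 50)/(-50) = -32191 + (½)*(-1/50)*(-184) = -32191 + 46/25 = -804729/25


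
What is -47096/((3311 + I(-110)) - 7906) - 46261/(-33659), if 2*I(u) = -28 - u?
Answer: 897938429/76641543 ≈ 11.716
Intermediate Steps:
I(u) = -14 - u/2 (I(u) = (-28 - u)/2 = -14 - u/2)
-47096/((3311 + I(-110)) - 7906) - 46261/(-33659) = -47096/((3311 + (-14 - ½*(-110))) - 7906) - 46261/(-33659) = -47096/((3311 + (-14 + 55)) - 7906) - 46261*(-1/33659) = -47096/((3311 + 41) - 7906) + 46261/33659 = -47096/(3352 - 7906) + 46261/33659 = -47096/(-4554) + 46261/33659 = -47096*(-1/4554) + 46261/33659 = 23548/2277 + 46261/33659 = 897938429/76641543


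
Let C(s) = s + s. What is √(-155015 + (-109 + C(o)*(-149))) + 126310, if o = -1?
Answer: 126310 + I*√154826 ≈ 1.2631e+5 + 393.48*I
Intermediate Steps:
C(s) = 2*s
√(-155015 + (-109 + C(o)*(-149))) + 126310 = √(-155015 + (-109 + (2*(-1))*(-149))) + 126310 = √(-155015 + (-109 - 2*(-149))) + 126310 = √(-155015 + (-109 + 298)) + 126310 = √(-155015 + 189) + 126310 = √(-154826) + 126310 = I*√154826 + 126310 = 126310 + I*√154826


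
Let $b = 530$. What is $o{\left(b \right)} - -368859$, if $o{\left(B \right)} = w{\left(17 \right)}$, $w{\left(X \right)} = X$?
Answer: $368876$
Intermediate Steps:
$o{\left(B \right)} = 17$
$o{\left(b \right)} - -368859 = 17 - -368859 = 17 + 368859 = 368876$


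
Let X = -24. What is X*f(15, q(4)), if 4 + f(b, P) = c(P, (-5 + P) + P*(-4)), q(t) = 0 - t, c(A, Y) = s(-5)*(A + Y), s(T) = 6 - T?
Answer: -696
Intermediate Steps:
c(A, Y) = 11*A + 11*Y (c(A, Y) = (6 - 1*(-5))*(A + Y) = (6 + 5)*(A + Y) = 11*(A + Y) = 11*A + 11*Y)
q(t) = -t
f(b, P) = -59 - 22*P (f(b, P) = -4 + (11*P + 11*((-5 + P) + P*(-4))) = -4 + (11*P + 11*((-5 + P) - 4*P)) = -4 + (11*P + 11*(-5 - 3*P)) = -4 + (11*P + (-55 - 33*P)) = -4 + (-55 - 22*P) = -59 - 22*P)
X*f(15, q(4)) = -24*(-59 - (-22)*4) = -24*(-59 - 22*(-4)) = -24*(-59 + 88) = -24*29 = -696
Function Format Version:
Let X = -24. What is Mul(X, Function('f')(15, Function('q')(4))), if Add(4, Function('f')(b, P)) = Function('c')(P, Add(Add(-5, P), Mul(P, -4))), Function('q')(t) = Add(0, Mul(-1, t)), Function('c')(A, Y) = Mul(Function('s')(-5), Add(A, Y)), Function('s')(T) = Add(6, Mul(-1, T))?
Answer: -696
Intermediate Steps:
Function('c')(A, Y) = Add(Mul(11, A), Mul(11, Y)) (Function('c')(A, Y) = Mul(Add(6, Mul(-1, -5)), Add(A, Y)) = Mul(Add(6, 5), Add(A, Y)) = Mul(11, Add(A, Y)) = Add(Mul(11, A), Mul(11, Y)))
Function('q')(t) = Mul(-1, t)
Function('f')(b, P) = Add(-59, Mul(-22, P)) (Function('f')(b, P) = Add(-4, Add(Mul(11, P), Mul(11, Add(Add(-5, P), Mul(P, -4))))) = Add(-4, Add(Mul(11, P), Mul(11, Add(Add(-5, P), Mul(-4, P))))) = Add(-4, Add(Mul(11, P), Mul(11, Add(-5, Mul(-3, P))))) = Add(-4, Add(Mul(11, P), Add(-55, Mul(-33, P)))) = Add(-4, Add(-55, Mul(-22, P))) = Add(-59, Mul(-22, P)))
Mul(X, Function('f')(15, Function('q')(4))) = Mul(-24, Add(-59, Mul(-22, Mul(-1, 4)))) = Mul(-24, Add(-59, Mul(-22, -4))) = Mul(-24, Add(-59, 88)) = Mul(-24, 29) = -696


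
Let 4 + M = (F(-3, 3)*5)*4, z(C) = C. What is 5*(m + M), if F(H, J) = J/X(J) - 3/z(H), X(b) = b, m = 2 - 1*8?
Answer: 150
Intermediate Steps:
m = -6 (m = 2 - 8 = -6)
F(H, J) = 1 - 3/H (F(H, J) = J/J - 3/H = 1 - 3/H)
M = 36 (M = -4 + (((-3 - 3)/(-3))*5)*4 = -4 + (-1/3*(-6)*5)*4 = -4 + (2*5)*4 = -4 + 10*4 = -4 + 40 = 36)
5*(m + M) = 5*(-6 + 36) = 5*30 = 150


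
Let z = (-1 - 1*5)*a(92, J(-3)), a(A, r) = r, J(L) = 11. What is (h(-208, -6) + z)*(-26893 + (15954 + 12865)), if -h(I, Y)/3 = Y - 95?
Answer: 456462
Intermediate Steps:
h(I, Y) = 285 - 3*Y (h(I, Y) = -3*(Y - 95) = -3*(-95 + Y) = 285 - 3*Y)
z = -66 (z = (-1 - 1*5)*11 = (-1 - 5)*11 = -6*11 = -66)
(h(-208, -6) + z)*(-26893 + (15954 + 12865)) = ((285 - 3*(-6)) - 66)*(-26893 + (15954 + 12865)) = ((285 + 18) - 66)*(-26893 + 28819) = (303 - 66)*1926 = 237*1926 = 456462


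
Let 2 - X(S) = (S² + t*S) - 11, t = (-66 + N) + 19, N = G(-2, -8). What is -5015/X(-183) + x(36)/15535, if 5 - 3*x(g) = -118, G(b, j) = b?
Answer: 79648188/659352005 ≈ 0.12080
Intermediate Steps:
x(g) = 41 (x(g) = 5/3 - ⅓*(-118) = 5/3 + 118/3 = 41)
N = -2
t = -49 (t = (-66 - 2) + 19 = -68 + 19 = -49)
X(S) = 13 - S² + 49*S (X(S) = 2 - ((S² - 49*S) - 11) = 2 - (-11 + S² - 49*S) = 2 + (11 - S² + 49*S) = 13 - S² + 49*S)
-5015/X(-183) + x(36)/15535 = -5015/(13 - 1*(-183)² + 49*(-183)) + 41/15535 = -5015/(13 - 1*33489 - 8967) + 41*(1/15535) = -5015/(13 - 33489 - 8967) + 41/15535 = -5015/(-42443) + 41/15535 = -5015*(-1/42443) + 41/15535 = 5015/42443 + 41/15535 = 79648188/659352005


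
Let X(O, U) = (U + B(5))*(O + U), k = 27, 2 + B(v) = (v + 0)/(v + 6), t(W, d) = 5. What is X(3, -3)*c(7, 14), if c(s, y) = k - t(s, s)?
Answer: 0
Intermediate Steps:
B(v) = -2 + v/(6 + v) (B(v) = -2 + (v + 0)/(v + 6) = -2 + v/(6 + v))
X(O, U) = (-17/11 + U)*(O + U) (X(O, U) = (U + (-12 - 1*5)/(6 + 5))*(O + U) = (U + (-12 - 5)/11)*(O + U) = (U + (1/11)*(-17))*(O + U) = (U - 17/11)*(O + U) = (-17/11 + U)*(O + U))
c(s, y) = 22 (c(s, y) = 27 - 1*5 = 27 - 5 = 22)
X(3, -3)*c(7, 14) = ((-3)**2 - 17/11*3 - 17/11*(-3) + 3*(-3))*22 = (9 - 51/11 + 51/11 - 9)*22 = 0*22 = 0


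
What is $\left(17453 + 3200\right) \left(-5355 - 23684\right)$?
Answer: $-599742467$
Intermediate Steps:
$\left(17453 + 3200\right) \left(-5355 - 23684\right) = 20653 \left(-29039\right) = -599742467$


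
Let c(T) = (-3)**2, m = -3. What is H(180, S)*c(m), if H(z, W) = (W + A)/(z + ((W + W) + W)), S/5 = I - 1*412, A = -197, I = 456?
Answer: 69/280 ≈ 0.24643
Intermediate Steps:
c(T) = 9
S = 220 (S = 5*(456 - 1*412) = 5*(456 - 412) = 5*44 = 220)
H(z, W) = (-197 + W)/(z + 3*W) (H(z, W) = (W - 197)/(z + ((W + W) + W)) = (-197 + W)/(z + (2*W + W)) = (-197 + W)/(z + 3*W))
H(180, S)*c(m) = ((-197 + 220)/(180 + 3*220))*9 = (23/(180 + 660))*9 = (23/840)*9 = 69/280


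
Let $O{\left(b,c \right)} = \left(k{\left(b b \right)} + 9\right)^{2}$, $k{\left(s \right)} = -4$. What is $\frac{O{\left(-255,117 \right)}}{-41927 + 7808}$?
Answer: $- \frac{25}{34119} \approx -0.00073273$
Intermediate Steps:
$O{\left(b,c \right)} = 25$ ($O{\left(b,c \right)} = \left(-4 + 9\right)^{2} = 5^{2} = 25$)
$\frac{O{\left(-255,117 \right)}}{-41927 + 7808} = \frac{25}{-41927 + 7808} = \frac{25}{-34119} = 25 \left(- \frac{1}{34119}\right) = - \frac{25}{34119}$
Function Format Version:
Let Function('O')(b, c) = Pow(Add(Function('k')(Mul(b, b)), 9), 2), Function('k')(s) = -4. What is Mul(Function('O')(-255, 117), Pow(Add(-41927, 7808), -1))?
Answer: Rational(-25, 34119) ≈ -0.00073273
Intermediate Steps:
Function('O')(b, c) = 25 (Function('O')(b, c) = Pow(Add(-4, 9), 2) = Pow(5, 2) = 25)
Mul(Function('O')(-255, 117), Pow(Add(-41927, 7808), -1)) = Mul(25, Pow(Add(-41927, 7808), -1)) = Mul(25, Pow(-34119, -1)) = Mul(25, Rational(-1, 34119)) = Rational(-25, 34119)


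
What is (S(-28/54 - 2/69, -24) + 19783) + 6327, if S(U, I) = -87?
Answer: 26023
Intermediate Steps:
(S(-28/54 - 2/69, -24) + 19783) + 6327 = (-87 + 19783) + 6327 = 19696 + 6327 = 26023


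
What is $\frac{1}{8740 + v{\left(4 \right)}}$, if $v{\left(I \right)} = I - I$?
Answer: $\frac{1}{8740} \approx 0.00011442$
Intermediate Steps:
$v{\left(I \right)} = 0$
$\frac{1}{8740 + v{\left(4 \right)}} = \frac{1}{8740 + 0} = \frac{1}{8740}$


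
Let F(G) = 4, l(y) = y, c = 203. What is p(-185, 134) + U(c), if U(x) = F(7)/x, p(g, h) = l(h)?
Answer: 27206/203 ≈ 134.02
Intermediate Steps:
p(g, h) = h
U(x) = 4/x
p(-185, 134) + U(c) = 134 + 4/203 = 27206/203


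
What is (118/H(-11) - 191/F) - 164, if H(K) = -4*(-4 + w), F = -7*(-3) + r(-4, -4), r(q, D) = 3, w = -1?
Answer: -19927/120 ≈ -166.06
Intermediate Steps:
F = 24 (F = -7*(-3) + 3 = 21 + 3 = 24)
H(K) = 20 (H(K) = -4*(-4 - 1) = -4*(-5) = 20)
(118/H(-11) - 191/F) - 164 = (118/20 - 191/24) - 164 = (118*(1/20) - 191*1/24) - 164 = (59/10 - 191/24) - 164 = -247/120 - 164 = -19927/120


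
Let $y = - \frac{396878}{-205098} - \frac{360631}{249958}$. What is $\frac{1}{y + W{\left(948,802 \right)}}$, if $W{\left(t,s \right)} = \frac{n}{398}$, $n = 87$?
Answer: $\frac{2550477822729}{1813113689717} \approx 1.4067$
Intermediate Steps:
$W{\left(t,s \right)} = \frac{87}{398}$
$y = \frac{12619067143}{25632942942}$ ($y = \left(-396878\right) \left(- \frac{1}{205098}\right) - \frac{360631}{249958} = \frac{198439}{102549} - \frac{360631}{249958} = \frac{12619067143}{25632942942} \approx 0.4923$)
$\frac{1}{y + W{\left(948,802 \right)}} = \frac{1}{\frac{12619067143}{25632942942} + \frac{87}{398}} = \frac{1}{\frac{1813113689717}{2550477822729}} = \frac{2550477822729}{1813113689717}$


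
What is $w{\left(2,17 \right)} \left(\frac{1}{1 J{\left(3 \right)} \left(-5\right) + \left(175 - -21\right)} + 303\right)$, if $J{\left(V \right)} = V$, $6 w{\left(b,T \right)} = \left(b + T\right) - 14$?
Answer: $\frac{137110}{543} \approx 252.5$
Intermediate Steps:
$w{\left(b,T \right)} = - \frac{7}{3} + \frac{T}{6} + \frac{b}{6}$ ($w{\left(b,T \right)} = \frac{\left(b + T\right) - 14}{6} = \frac{\left(T + b\right) - 14}{6} = \frac{-14 + T + b}{6} = - \frac{7}{3} + \frac{T}{6} + \frac{b}{6}$)
$w{\left(2,17 \right)} \left(\frac{1}{1 J{\left(3 \right)} \left(-5\right) + \left(175 - -21\right)} + 303\right) = \left(- \frac{7}{3} + \frac{1}{6} \cdot 17 + \frac{1}{6} \cdot 2\right) \left(\frac{1}{1 \cdot 3 \left(-5\right) + \left(175 - -21\right)} + 303\right) = \left(- \frac{7}{3} + \frac{17}{6} + \frac{1}{3}\right) \left(\frac{1}{3 \left(-5\right) + \left(175 + 21\right)} + 303\right) = \frac{5 \left(\frac{1}{-15 + 196} + 303\right)}{6} = \frac{5 \left(\frac{1}{181} + 303\right)}{6} = \frac{5}{6} \cdot \frac{54844}{181} = \frac{137110}{543}$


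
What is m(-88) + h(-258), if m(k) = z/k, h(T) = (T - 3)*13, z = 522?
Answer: -149553/44 ≈ -3398.9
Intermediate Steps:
h(T) = -39 + 13*T (h(T) = (-3 + T)*13 = -39 + 13*T)
m(k) = 522/k
m(-88) + h(-258) = 522/(-88) + (-39 + 13*(-258)) = 522*(-1/88) + (-39 - 3354) = -261/44 - 3393 = -149553/44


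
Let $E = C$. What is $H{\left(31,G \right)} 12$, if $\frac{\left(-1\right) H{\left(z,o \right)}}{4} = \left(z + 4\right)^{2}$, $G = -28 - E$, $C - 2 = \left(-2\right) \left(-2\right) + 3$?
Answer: $-58800$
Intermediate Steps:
$C = 9$ ($C = 2 + \left(\left(-2\right) \left(-2\right) + 3\right) = 2 + \left(4 + 3\right) = 2 + 7 = 9$)
$E = 9$
$G = -37$ ($G = -28 - 9 = -37$)
$H{\left(z,o \right)} = - 4 \left(4 + z\right)^{2}$ ($H{\left(z,o \right)} = - 4 \left(z + 4\right)^{2} = - 4 \left(4 + z\right)^{2}$)
$H{\left(31,G \right)} 12 = - 4 \left(4 + 31\right)^{2} \cdot 12 = - 4 \cdot 35^{2} \cdot 12 = \left(-4\right) 1225 \cdot 12 = \left(-4900\right) 12 = -58800$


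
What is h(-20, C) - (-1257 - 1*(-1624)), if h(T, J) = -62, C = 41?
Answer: -429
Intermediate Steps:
h(-20, C) - (-1257 - 1*(-1624)) = -62 - (-1257 - 1*(-1624)) = -62 - (-1257 + 1624) = -62 - 1*367 = -62 - 367 = -429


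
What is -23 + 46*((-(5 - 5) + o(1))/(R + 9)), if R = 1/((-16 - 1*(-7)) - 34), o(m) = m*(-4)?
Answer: -8395/193 ≈ -43.497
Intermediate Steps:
o(m) = -4*m
R = -1/43 (R = 1/((-16 + 7) - 34) = 1/(-9 - 34) = 1/(-43) = -1/43 ≈ -0.023256)
-23 + 46*((-(5 - 5) + o(1))/(R + 9)) = -23 + 46*((-(5 - 5) - 4*1)/(-1/43 + 9)) = -23 + 46*((-1*0 - 4)/(386/43)) = -23 + 46*((0 - 4)*(43/386)) = -23 + 46*(-4*43/386) = -23 + 46*(-86/193) = -23 - 3956/193 = -8395/193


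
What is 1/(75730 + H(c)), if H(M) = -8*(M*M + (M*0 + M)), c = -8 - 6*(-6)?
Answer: 1/69234 ≈ 1.4444e-5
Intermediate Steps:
c = 28 (c = -8 + 36 = 28)
H(M) = -8*M - 8*M² (H(M) = -8*(M² + (0 + M)) = -8*(M² + M) = -8*(M + M²) = -8*M - 8*M²)
1/(75730 + H(c)) = 1/(75730 - 8*28*(1 + 28)) = 1/(75730 - 8*28*29) = 1/(75730 - 6496) = 1/69234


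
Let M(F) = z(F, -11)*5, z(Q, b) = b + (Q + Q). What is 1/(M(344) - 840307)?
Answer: -1/836922 ≈ -1.1949e-6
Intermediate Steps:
z(Q, b) = b + 2*Q
M(F) = -55 + 10*F (M(F) = (-11 + 2*F)*5 = -55 + 10*F)
1/(M(344) - 840307) = 1/((-55 + 10*344) - 840307) = 1/((-55 + 3440) - 840307) = 1/(3385 - 840307) = 1/(-836922) = -1/836922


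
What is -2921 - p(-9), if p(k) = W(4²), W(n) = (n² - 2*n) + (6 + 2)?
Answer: -3153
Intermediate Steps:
W(n) = 8 + n² - 2*n (W(n) = (n² - 2*n) + 8 = 8 + n² - 2*n)
p(k) = 232 (p(k) = 8 + (4²)² - 2*4² = 8 + 16² - 2*16 = 8 + 256 - 32 = 232)
-2921 - p(-9) = -2921 - 1*232 = -2921 - 232 = -3153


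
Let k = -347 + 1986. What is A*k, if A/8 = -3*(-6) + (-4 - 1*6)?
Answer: 104896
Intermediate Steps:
k = 1639
A = 64 (A = 8*(-3*(-6) + (-4 - 1*6)) = 8*(18 + (-4 - 6)) = 8*(18 - 10) = 8*8 = 64)
A*k = 64*1639 = 104896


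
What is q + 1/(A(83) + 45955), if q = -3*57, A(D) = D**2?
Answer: -9036323/52844 ≈ -171.00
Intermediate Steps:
q = -171
q + 1/(A(83) + 45955) = -171 + 1/(83**2 + 45955) = -171 + 1/(6889 + 45955) = -171 + 1/52844 = -9036323/52844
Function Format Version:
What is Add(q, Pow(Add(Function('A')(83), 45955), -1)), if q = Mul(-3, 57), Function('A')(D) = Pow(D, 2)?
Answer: Rational(-9036323, 52844) ≈ -171.00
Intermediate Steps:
q = -171
Add(q, Pow(Add(Function('A')(83), 45955), -1)) = Add(-171, Pow(Add(Pow(83, 2), 45955), -1)) = Add(-171, Pow(Add(6889, 45955), -1)) = Add(-171, Pow(52844, -1)) = Add(-171, Rational(1, 52844)) = Rational(-9036323, 52844)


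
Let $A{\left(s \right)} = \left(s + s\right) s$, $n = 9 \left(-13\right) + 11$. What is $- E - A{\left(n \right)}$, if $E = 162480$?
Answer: $-184952$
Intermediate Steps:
$n = -106$ ($n = -117 + 11 = -106$)
$A{\left(s \right)} = 2 s^{2}$ ($A{\left(s \right)} = 2 s s = 2 s^{2}$)
$- E - A{\left(n \right)} = \left(-1\right) 162480 - 2 \left(-106\right)^{2} = -162480 - 2 \cdot 11236 = -162480 - 22472 = -184952$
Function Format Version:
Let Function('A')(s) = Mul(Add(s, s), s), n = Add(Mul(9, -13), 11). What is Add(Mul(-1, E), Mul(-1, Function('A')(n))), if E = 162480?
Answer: -184952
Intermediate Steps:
n = -106 (n = Add(-117, 11) = -106)
Function('A')(s) = Mul(2, Pow(s, 2)) (Function('A')(s) = Mul(Mul(2, s), s) = Mul(2, Pow(s, 2)))
Add(Mul(-1, E), Mul(-1, Function('A')(n))) = Add(Mul(-1, 162480), Mul(-1, Mul(2, Pow(-106, 2)))) = Add(-162480, Mul(-1, Mul(2, 11236))) = Add(-162480, Mul(-1, 22472)) = Add(-162480, -22472) = -184952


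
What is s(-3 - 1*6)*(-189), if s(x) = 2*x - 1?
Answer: 3591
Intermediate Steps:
s(x) = -1 + 2*x
s(-3 - 1*6)*(-189) = (-1 + 2*(-3 - 1*6))*(-189) = (-1 + 2*(-3 - 6))*(-189) = (-1 + 2*(-9))*(-189) = (-1 - 18)*(-189) = -19*(-189) = 3591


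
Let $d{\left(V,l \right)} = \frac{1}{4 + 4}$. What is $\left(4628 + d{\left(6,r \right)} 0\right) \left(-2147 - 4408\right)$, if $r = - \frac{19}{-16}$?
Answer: $-30336540$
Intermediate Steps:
$r = \frac{19}{16}$ ($r = \left(-19\right) \left(- \frac{1}{16}\right) = \frac{19}{16} \approx 1.1875$)
$d{\left(V,l \right)} = \frac{1}{8}$
$\left(4628 + d{\left(6,r \right)} 0\right) \left(-2147 - 4408\right) = \left(4628 + \frac{1}{8} \cdot 0\right) \left(-2147 - 4408\right) = \left(4628 + 0\right) \left(-6555\right) = 4628 \left(-6555\right) = -30336540$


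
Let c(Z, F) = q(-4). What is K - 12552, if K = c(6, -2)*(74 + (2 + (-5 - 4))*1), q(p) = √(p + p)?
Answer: -12552 + 134*I*√2 ≈ -12552.0 + 189.5*I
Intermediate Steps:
q(p) = √2*√p (q(p) = √(2*p) = √2*√p)
c(Z, F) = 2*I*√2 (c(Z, F) = √2*√(-4) = √2*(2*I) = 2*I*√2)
K = 134*I*√2 (K = (2*I*√2)*(74 + (2 + (-5 - 4))*1) = (2*I*√2)*(74 + (2 - 9)*1) = (2*I*√2)*(74 - 7*1) = (2*I*√2)*(74 - 7) = (2*I*√2)*67 = 134*I*√2 ≈ 189.5*I)
K - 12552 = 134*I*√2 - 12552 = -12552 + 134*I*√2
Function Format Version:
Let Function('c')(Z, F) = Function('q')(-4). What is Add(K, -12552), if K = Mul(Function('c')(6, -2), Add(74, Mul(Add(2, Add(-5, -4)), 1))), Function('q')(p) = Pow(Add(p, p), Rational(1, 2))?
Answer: Add(-12552, Mul(134, I, Pow(2, Rational(1, 2)))) ≈ Add(-12552., Mul(189.50, I))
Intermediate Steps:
Function('q')(p) = Mul(Pow(2, Rational(1, 2)), Pow(p, Rational(1, 2))) (Function('q')(p) = Pow(Mul(2, p), Rational(1, 2)) = Mul(Pow(2, Rational(1, 2)), Pow(p, Rational(1, 2))))
Function('c')(Z, F) = Mul(2, I, Pow(2, Rational(1, 2))) (Function('c')(Z, F) = Mul(Pow(2, Rational(1, 2)), Pow(-4, Rational(1, 2))) = Mul(Pow(2, Rational(1, 2)), Mul(2, I)) = Mul(2, I, Pow(2, Rational(1, 2))))
K = Mul(134, I, Pow(2, Rational(1, 2))) (K = Mul(Mul(2, I, Pow(2, Rational(1, 2))), Add(74, Mul(Add(2, Add(-5, -4)), 1))) = Mul(Mul(2, I, Pow(2, Rational(1, 2))), Add(74, Mul(Add(2, -9), 1))) = Mul(Mul(2, I, Pow(2, Rational(1, 2))), Add(74, Mul(-7, 1))) = Mul(Mul(2, I, Pow(2, Rational(1, 2))), Add(74, -7)) = Mul(Mul(2, I, Pow(2, Rational(1, 2))), 67) = Mul(134, I, Pow(2, Rational(1, 2))) ≈ Mul(189.50, I))
Add(K, -12552) = Add(Mul(134, I, Pow(2, Rational(1, 2))), -12552) = Add(-12552, Mul(134, I, Pow(2, Rational(1, 2))))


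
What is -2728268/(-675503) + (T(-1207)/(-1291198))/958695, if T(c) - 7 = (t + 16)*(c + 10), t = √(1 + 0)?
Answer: 1688613831645506753/418090783045127415 ≈ 4.0389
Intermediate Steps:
t = 1 (t = √1 = 1)
T(c) = 177 + 17*c (T(c) = 7 + (1 + 16)*(c + 10) = 7 + 17*(10 + c) = 7 + (170 + 17*c) = 177 + 17*c)
-2728268/(-675503) + (T(-1207)/(-1291198))/958695 = -2728268/(-675503) + ((177 + 17*(-1207))/(-1291198))/958695 = -2728268*(-1/675503) + ((177 - 20519)*(-1/1291198))*(1/958695) = 2728268/675503 - 20342*(-1/1291198)*(1/958695) = 2728268/675503 + (10171/645599)*(1/958695) = 2728268/675503 + 10171/618932533305 = 1688613831645506753/418090783045127415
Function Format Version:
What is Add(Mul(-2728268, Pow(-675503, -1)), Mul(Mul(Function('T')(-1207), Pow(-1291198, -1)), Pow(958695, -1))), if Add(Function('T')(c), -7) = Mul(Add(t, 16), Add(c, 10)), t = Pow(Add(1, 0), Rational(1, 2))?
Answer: Rational(1688613831645506753, 418090783045127415) ≈ 4.0389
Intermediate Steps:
t = 1 (t = Pow(1, Rational(1, 2)) = 1)
Function('T')(c) = Add(177, Mul(17, c)) (Function('T')(c) = Add(7, Mul(Add(1, 16), Add(c, 10))) = Add(7, Mul(17, Add(10, c))) = Add(7, Add(170, Mul(17, c))) = Add(177, Mul(17, c)))
Add(Mul(-2728268, Pow(-675503, -1)), Mul(Mul(Function('T')(-1207), Pow(-1291198, -1)), Pow(958695, -1))) = Add(Mul(-2728268, Pow(-675503, -1)), Mul(Mul(Add(177, Mul(17, -1207)), Pow(-1291198, -1)), Pow(958695, -1))) = Add(Mul(-2728268, Rational(-1, 675503)), Mul(Mul(Add(177, -20519), Rational(-1, 1291198)), Rational(1, 958695))) = Add(Rational(2728268, 675503), Mul(Mul(-20342, Rational(-1, 1291198)), Rational(1, 958695))) = Add(Rational(2728268, 675503), Mul(Rational(10171, 645599), Rational(1, 958695))) = Add(Rational(2728268, 675503), Rational(10171, 618932533305)) = Rational(1688613831645506753, 418090783045127415)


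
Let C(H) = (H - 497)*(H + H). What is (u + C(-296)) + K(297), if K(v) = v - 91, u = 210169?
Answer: 679831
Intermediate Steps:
K(v) = -91 + v
C(H) = 2*H*(-497 + H) (C(H) = (-497 + H)*(2*H) = 2*H*(-497 + H))
(u + C(-296)) + K(297) = (210169 + 2*(-296)*(-497 - 296)) + (-91 + 297) = (210169 + 2*(-296)*(-793)) + 206 = (210169 + 469456) + 206 = 679625 + 206 = 679831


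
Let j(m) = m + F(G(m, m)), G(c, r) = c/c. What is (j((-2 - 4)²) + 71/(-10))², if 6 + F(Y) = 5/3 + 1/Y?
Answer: 588289/900 ≈ 653.65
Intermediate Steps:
G(c, r) = 1
F(Y) = -13/3 + 1/Y (F(Y) = -6 + (5/3 + 1/Y) = -13/3 + 1/Y)
j(m) = -10/3 + m (j(m) = m + (-13/3 + 1/1) = m + (-13/3 + 1) = m - 10/3 = -10/3 + m)
(j((-2 - 4)²) + 71/(-10))² = ((-10/3 + (-2 - 4)²) + 71/(-10))² = ((-10/3 + (-6)²) + 71*(-⅒))² = ((-10/3 + 36) - 71/10)² = (98/3 - 71/10)² = (767/30)² = 588289/900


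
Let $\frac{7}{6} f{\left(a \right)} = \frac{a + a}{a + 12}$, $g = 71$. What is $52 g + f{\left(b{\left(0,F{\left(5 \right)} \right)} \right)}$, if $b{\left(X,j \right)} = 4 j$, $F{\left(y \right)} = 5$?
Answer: $\frac{51703}{14} \approx 3693.1$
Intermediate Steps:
$f{\left(a \right)} = \frac{12 a}{7 \left(12 + a\right)}$ ($f{\left(a \right)} = \frac{6 \frac{a + a}{a + 12}}{7} = \frac{6 \frac{2 a}{12 + a}}{7} = \frac{12 a}{7 \left(12 + a\right)}$)
$52 g + f{\left(b{\left(0,F{\left(5 \right)} \right)} \right)} = 52 \cdot 71 + \frac{12 \cdot 4 \cdot 5}{7 \left(12 + 4 \cdot 5\right)} = 3692 + \frac{12}{7} \cdot 20 \frac{1}{12 + 20} = 3692 + \frac{12}{7} \cdot 20 \cdot \frac{1}{32} = 3692 + \frac{15}{14} = \frac{51703}{14}$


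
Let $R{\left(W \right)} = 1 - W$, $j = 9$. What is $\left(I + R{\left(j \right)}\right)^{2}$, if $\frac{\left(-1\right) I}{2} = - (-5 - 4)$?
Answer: $676$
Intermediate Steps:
$I = -18$ ($I = - 2 \left(- (-5 - 4)\right) = - 2 \left(\left(-1\right) \left(-9\right)\right) = \left(-2\right) 9 = -18$)
$\left(I + R{\left(j \right)}\right)^{2} = \left(-18 + \left(1 - 9\right)\right)^{2} = \left(-18 - 8\right)^{2} = \left(-26\right)^{2} = 676$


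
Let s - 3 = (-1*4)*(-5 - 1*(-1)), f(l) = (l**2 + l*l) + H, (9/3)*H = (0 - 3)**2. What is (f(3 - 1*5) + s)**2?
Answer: 900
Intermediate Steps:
H = 3 (H = (0 - 3)**2/3 = (1/3)*(-3)**2 = (1/3)*9 = 3)
f(l) = 3 + 2*l**2 (f(l) = (l**2 + l*l) + 3 = (l**2 + l**2) + 3 = 2*l**2 + 3 = 3 + 2*l**2)
s = 19 (s = 3 + (-1*4)*(-5 - 1*(-1)) = 3 - 4*(-5 + 1) = 3 - 4*(-4) = 3 + 16 = 19)
(f(3 - 1*5) + s)**2 = ((3 + 2*(3 - 1*5)**2) + 19)**2 = ((3 + 2*(3 - 5)**2) + 19)**2 = ((3 + 2*(-2)**2) + 19)**2 = ((3 + 2*4) + 19)**2 = ((3 + 8) + 19)**2 = (11 + 19)**2 = 30**2 = 900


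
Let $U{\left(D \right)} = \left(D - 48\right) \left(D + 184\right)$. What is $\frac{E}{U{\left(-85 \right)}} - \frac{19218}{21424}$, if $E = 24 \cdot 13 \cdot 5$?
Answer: $- \frac{47744141}{47014968} \approx -1.0155$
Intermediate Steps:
$E = 1560$ ($E = 312 \cdot 5 = 1560$)
$U{\left(D \right)} = \left(-48 + D\right) \left(184 + D\right)$
$\frac{E}{U{\left(-85 \right)}} - \frac{19218}{21424} = \frac{1560}{-8832 + \left(-85\right)^{2} + 136 \left(-85\right)} - \frac{19218}{21424} = \frac{1560}{-8832 + 7225 - 11560} - \frac{9609}{10712} = \frac{1560}{-13167} - \frac{9609}{10712} = 1560 \left(- \frac{1}{13167}\right) - \frac{9609}{10712} = - \frac{520}{4389} - \frac{9609}{10712} = - \frac{47744141}{47014968}$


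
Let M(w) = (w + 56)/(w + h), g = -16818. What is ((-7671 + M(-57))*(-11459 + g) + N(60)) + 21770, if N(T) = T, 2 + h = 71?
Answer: 2603244641/12 ≈ 2.1694e+8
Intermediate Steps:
h = 69 (h = -2 + 71 = 69)
M(w) = (56 + w)/(69 + w) (M(w) = (w + 56)/(w + 69) = (56 + w)/(69 + w))
((-7671 + M(-57))*(-11459 + g) + N(60)) + 21770 = ((-7671 + (56 - 57)/(69 - 57))*(-11459 - 16818) + 60) + 21770 = ((-7671 - 1/12)*(-28277) + 60) + 21770 = (-92053/12*(-28277) + 60) + 21770 = (2602982681/12 + 60) + 21770 = 2602983401/12 + 21770 = 2603244641/12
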